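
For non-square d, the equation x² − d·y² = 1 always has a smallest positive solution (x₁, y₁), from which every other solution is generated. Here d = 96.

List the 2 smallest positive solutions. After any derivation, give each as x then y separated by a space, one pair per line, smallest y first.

49 5
4801 490

[9; 1,3,1,18] for √96; ℓ=4 ⇒ convergent index 3
i=0: a=9 ⇒ p=9, q=1
i=1: a=1 ⇒ p=10, q=1
i=2: a=3 ⇒ p=39, q=4
i=3: a=1 ⇒ p=49, q=5
→ (49, 5).  Check: 49²=2401, 96·5²=2400, difference 1.
k=2:  x_2 = 49·49+96·5·5 = 4801,  y_2 = 49·5+5·49 = 490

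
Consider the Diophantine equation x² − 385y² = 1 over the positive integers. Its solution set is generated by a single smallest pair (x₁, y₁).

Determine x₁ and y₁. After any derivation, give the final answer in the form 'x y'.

95831 4884

√385 → a₀=19, period (1,1,1,1,1,…,1,1,38); ℓ=16 even so k=15
i=0: a=19 ⇒ p=19, q=1
i=1: a=1 ⇒ p=20, q=1
i=2: a=1 ⇒ p=39, q=2
…
i=4: a=1 ⇒ p=98, q=5
…
i=7: a=1 ⇒ p=726, q=37
i=8: a=2 ⇒ p=2021, q=103
…
i=10: a=3 ⇒ p=10262, q=523
i=11: a=1 ⇒ p=13009, q=663
…
i=14: a=1 ⇒ p=59551, q=3035
i=15: a=1 ⇒ p=95831, q=4884
fundamental: x₁=95831, y₁=4884  (since 9183580561 − 385·23853456 = 1)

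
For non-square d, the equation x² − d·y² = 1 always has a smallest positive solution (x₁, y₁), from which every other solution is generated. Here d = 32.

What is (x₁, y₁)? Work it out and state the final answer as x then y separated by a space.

√32 → a₀=5, period (1,1,1,10); ℓ=4 even so k=3
step 0: (5, 1)  from 5·(1,0) + (0,1)
step 1: (6, 1)  from 1·(5,1) + (1,0)
step 2: (11, 2)  from 1·(6,1) + (5,1)
step 3: (17, 3)  from 1·(11,2) + (6,1)
(x₁, y₁) = (17, 3);  17² − 32·3² = 1 ✓

17 3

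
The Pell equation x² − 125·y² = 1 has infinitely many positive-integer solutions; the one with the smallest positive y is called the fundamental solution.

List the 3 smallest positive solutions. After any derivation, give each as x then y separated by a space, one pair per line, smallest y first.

√125 = [11; 5,1,1,5,22, …], period ℓ=5 (odd) → k=9
k=0  a_k=11  p_k/q_k = 11/1
k=1  a_k=5  p_k/q_k = 56/5
k=2  a_k=1  p_k/q_k = 67/6
k=3  a_k=1  p_k/q_k = 123/11
k=4  a_k=5  p_k/q_k = 682/61
k=5  a_k=22  p_k/q_k = 15127/1353
k=6  a_k=5  p_k/q_k = 76317/6826
k=7  a_k=1  p_k/q_k = 91444/8179
k=8  a_k=1  p_k/q_k = 167761/15005
k=9  a_k=5  p_k/q_k = 930249/83204
fundamental: x₁=930249, y₁=83204  (since 865363202001 − 125·6922905616 = 1)
n=2: (930249,83204)∘(930249,83204) = (930249·930249+125·83204·83204, 930249·83204+83204·930249) = (1730726404001,154800875592)
n=3: (1730726404001,154800875592)∘(930249,83204) = (930249·1730726404001+125·83204·154800875592, 930249·154800875592+83204·1730726404001) = (3220013013190122249,288006719437081612)

930249 83204
1730726404001 154800875592
3220013013190122249 288006719437081612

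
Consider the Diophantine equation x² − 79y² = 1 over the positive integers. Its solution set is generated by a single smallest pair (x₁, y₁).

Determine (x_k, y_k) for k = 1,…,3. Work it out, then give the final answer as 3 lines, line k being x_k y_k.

80 9
12799 1440
2047760 230391

√79 → a₀=8, period (1,7,1,16); ℓ=4 even so k=3
step 0: (8, 1)  from 8·(1,0) + (0,1)
step 1: (9, 1)  from 1·(8,1) + (1,0)
step 2: (71, 8)  from 7·(9,1) + (8,1)
step 3: (80, 9)  from 1·(71,8) + (9,1)
→ (80, 9).  Check: 80²=6400, 79·9²=6399, difference 1.
n=2: (80,9)∘(80,9) = (80·80+79·9·9, 80·9+9·80) = (12799,1440)
n=3: (12799,1440)∘(80,9) = (80·12799+79·9·1440, 80·1440+9·12799) = (2047760,230391)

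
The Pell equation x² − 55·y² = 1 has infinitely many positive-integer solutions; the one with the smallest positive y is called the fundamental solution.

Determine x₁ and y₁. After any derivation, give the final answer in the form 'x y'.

89 12

d=55: √d = [7; 2,2,2,14] (ℓ=4, even), read p_3/q_3
k=0  a_k=7  p_k/q_k = 7/1
k=1  a_k=2  p_k/q_k = 15/2
k=2  a_k=2  p_k/q_k = 37/5
k=3  a_k=2  p_k/q_k = 89/12
fundamental: x₁=89, y₁=12  (since 7921 − 55·144 = 1)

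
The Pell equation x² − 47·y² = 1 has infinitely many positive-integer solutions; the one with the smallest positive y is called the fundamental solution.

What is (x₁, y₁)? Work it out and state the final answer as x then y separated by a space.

48 7

√47 → a₀=6, period (1,5,1,12); ℓ=4 even so k=3
a_0=6:  p_0=6·1+0=6,  q_0=6·0+1=1
…
a_2=5:  p_2=5·7+6=41,  q_2=5·1+1=6
a_3=1:  p_3=1·41+7=48,  q_3=1·6+1=7
(x₁, y₁) = (48, 7);  48² − 47·7² = 1 ✓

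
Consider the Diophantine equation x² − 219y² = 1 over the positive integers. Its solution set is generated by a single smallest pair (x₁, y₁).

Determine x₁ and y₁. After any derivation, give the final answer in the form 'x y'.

74 5

d=219: √d = [14; 1,3,1,28] (ℓ=4, even), read p_3/q_3
step 0: (14, 1)  from 14·(1,0) + (0,1)
step 1: (15, 1)  from 1·(14,1) + (1,0)
step 2: (59, 4)  from 3·(15,1) + (14,1)
step 3: (74, 5)  from 1·(59,4) + (15,1)
fundamental: x₁=74, y₁=5  (since 5476 − 219·25 = 1)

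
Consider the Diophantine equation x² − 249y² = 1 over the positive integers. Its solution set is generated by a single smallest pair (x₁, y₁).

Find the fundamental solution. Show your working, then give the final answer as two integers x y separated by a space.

[15; 1,3,1,1,5,…,3,1,30] for √249; ℓ=16 ⇒ convergent index 15
i=0: a=15 ⇒ p=15, q=1
i=1: a=1 ⇒ p=16, q=1
i=2: a=3 ⇒ p=63, q=4
i=3: a=1 ⇒ p=79, q=5
i=4: a=1 ⇒ p=142, q=9
…
i=6: a=1 ⇒ p=931, q=59
…
i=8: a=10 ⇒ p=36751, q=2329
…
i=10: a=1 ⇒ p=150586, q=9543
i=11: a=5 ⇒ p=866765, q=54929
…
i=13: a=1 ⇒ p=1884116, q=119401
i=14: a=3 ⇒ p=6669699, q=422675
i=15: a=1 ⇒ p=8553815, q=542076
(x₁, y₁) = (8553815, 542076);  8553815² − 249·542076² = 1 ✓

8553815 542076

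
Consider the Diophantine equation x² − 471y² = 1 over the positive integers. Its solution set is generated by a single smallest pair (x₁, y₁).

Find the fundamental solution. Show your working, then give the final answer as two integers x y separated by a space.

√471 = [21; 1,2,2,1,3,…,2,1,42, …], period ℓ=14 (even) → k=13
step 0: (21, 1)  from 21·(1,0) + (0,1)
step 1: (22, 1)  from 1·(21,1) + (1,0)
step 2: (65, 3)  from 2·(22,1) + (21,1)
step 3: (152, 7)  from 2·(65,3) + (22,1)
…
step 5: (803, 37)  from 3·(217,10) + (152,7)
step 6: (3429, 158)  from 4·(803,37) + (217,10)
step 7: (48809, 2249)  from 14·(3429,158) + (803,37)
…
step 9: (644804, 29711)  from 3·(198665,9154) + (48809,2249)
step 10: (843469, 38865)  from 1·(644804,29711) + (198665,9154)
…
step 12: (5506953, 253747)  from 2·(2331742,107441) + (843469,38865)
step 13: (7838695, 361188)  from 1·(5506953,253747) + (2331742,107441)
fundamental: x₁=7838695, y₁=361188  (since 61445139303025 − 471·130456771344 = 1)

7838695 361188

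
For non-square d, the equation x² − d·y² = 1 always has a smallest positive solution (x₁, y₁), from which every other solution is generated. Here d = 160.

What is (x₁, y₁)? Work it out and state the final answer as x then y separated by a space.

721 57

[12; 1,1,1,5,1,1,1,24] for √160; ℓ=8 ⇒ convergent index 7
step 0: (12, 1)  from 12·(1,0) + (0,1)
…
step 4: (215, 17)  from 5·(38,3) + (25,2)
…
step 6: (468, 37)  from 1·(253,20) + (215,17)
step 7: (721, 57)  from 1·(468,37) + (253,20)
→ (721, 57).  Check: 721²=519841, 160·57²=519840, difference 1.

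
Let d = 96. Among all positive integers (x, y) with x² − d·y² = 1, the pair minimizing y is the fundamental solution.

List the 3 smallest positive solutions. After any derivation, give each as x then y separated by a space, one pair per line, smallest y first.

49 5
4801 490
470449 48015

√96 = [9; 1,3,1,18, …], period ℓ=4 (even) → k=3
i=0: a=9 ⇒ p=9, q=1
…
i=2: a=3 ⇒ p=39, q=4
i=3: a=1 ⇒ p=49, q=5
fundamental: x₁=49, y₁=5  (since 2401 − 96·25 = 1)
k=2:  x_2 = 49·49+96·5·5 = 4801,  y_2 = 49·5+5·49 = 490
k=3:  x_3 = 49·4801+96·5·490 = 470449,  y_3 = 49·490+5·4801 = 48015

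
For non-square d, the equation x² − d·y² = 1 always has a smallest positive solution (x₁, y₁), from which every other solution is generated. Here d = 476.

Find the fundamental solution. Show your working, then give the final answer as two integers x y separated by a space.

28799 1320

d=476: √d = [21; 1,4,2,10,2,4,1,42] (ℓ=8, even), read p_7/q_7
k=0  a_k=21  p_k/q_k = 21/1
k=1  a_k=1  p_k/q_k = 22/1
…
k=5  a_k=2  p_k/q_k = 5258/241
k=6  a_k=4  p_k/q_k = 23541/1079
k=7  a_k=1  p_k/q_k = 28799/1320
→ (28799, 1320).  Check: 28799²=829382401, 476·1320²=829382400, difference 1.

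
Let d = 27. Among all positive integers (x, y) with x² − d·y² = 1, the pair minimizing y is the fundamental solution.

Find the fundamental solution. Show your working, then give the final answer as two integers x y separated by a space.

26 5

√27 = [5; 5,10, …], period ℓ=2 (even) → k=1
i=0: a=5 ⇒ p=5, q=1
i=1: a=5 ⇒ p=26, q=5
→ (26, 5).  Check: 26²=676, 27·5²=675, difference 1.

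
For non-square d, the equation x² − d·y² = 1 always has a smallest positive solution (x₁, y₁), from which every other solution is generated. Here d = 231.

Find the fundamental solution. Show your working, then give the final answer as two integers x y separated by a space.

d=231: √d = [15; 5,30] (ℓ=2, even), read p_1/q_1
i=0: a=15 ⇒ p=15, q=1
i=1: a=5 ⇒ p=76, q=5
→ (76, 5).  Check: 76²=5776, 231·5²=5775, difference 1.

76 5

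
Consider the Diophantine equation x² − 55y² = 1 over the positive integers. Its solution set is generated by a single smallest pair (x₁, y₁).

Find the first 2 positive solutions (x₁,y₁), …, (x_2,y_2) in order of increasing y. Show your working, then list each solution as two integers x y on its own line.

√55 → a₀=7, period (2,2,2,14); ℓ=4 even so k=3
k=0  a_k=7  p_k/q_k = 7/1
k=1  a_k=2  p_k/q_k = 15/2
k=2  a_k=2  p_k/q_k = 37/5
k=3  a_k=2  p_k/q_k = 89/12
(x₁, y₁) = (89, 12);  89² − 55·12² = 1 ✓
(x_2, y_2) = (89·89 + 55·12·12, 89·12 + 12·89) = (15841, 2136)

89 12
15841 2136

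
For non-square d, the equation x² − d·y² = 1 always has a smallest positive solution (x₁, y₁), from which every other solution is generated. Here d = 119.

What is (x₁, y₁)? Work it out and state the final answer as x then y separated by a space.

120 11

√119 → a₀=10, period (1,9,1,20); ℓ=4 even so k=3
a_0=10:  p_0=10·1+0=10,  q_0=10·0+1=1
…
a_2=9:  p_2=9·11+10=109,  q_2=9·1+1=10
a_3=1:  p_3=1·109+11=120,  q_3=1·10+1=11
(x₁, y₁) = (120, 11);  120² − 119·11² = 1 ✓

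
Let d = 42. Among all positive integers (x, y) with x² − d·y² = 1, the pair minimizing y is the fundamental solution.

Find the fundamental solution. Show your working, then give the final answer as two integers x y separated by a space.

13 2

√42 = [6; 2,12, …], period ℓ=2 (even) → k=1
a_0=6:  p_0=6·1+0=6,  q_0=6·0+1=1
a_1=2:  p_1=2·6+1=13,  q_1=2·1+0=2
(x₁, y₁) = (13, 2);  13² − 42·2² = 1 ✓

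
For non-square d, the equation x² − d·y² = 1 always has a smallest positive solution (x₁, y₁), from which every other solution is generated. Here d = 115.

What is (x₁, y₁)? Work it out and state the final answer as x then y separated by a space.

1126 105

[10; 1,2,1,1,1,1,1,2,1,20] for √115; ℓ=10 ⇒ convergent index 9
a_0=10:  p_0=10·1+0=10,  q_0=10·0+1=1
a_1=1:  p_1=1·10+1=11,  q_1=1·1+0=1
…
a_8=2:  p_8=2·311+193=815,  q_8=2·29+18=76
a_9=1:  p_9=1·815+311=1126,  q_9=1·76+29=105
fundamental: x₁=1126, y₁=105  (since 1267876 − 115·11025 = 1)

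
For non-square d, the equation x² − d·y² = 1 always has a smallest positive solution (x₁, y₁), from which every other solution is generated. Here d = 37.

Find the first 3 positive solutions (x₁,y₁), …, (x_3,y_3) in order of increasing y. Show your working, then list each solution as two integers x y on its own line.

73 12
10657 1752
1555849 255780

√37 = [6; 12, …], period ℓ=1 (odd) → k=1
a_0=6:  p_0=6·1+0=6,  q_0=6·0+1=1
a_1=12:  p_1=12·6+1=73,  q_1=12·1+0=12
fundamental: x₁=73, y₁=12  (since 5329 − 37·144 = 1)
n=2: (73,12)∘(73,12) = (73·73+37·12·12, 73·12+12·73) = (10657,1752)
n=3: (10657,1752)∘(73,12) = (73·10657+37·12·1752, 73·1752+12·10657) = (1555849,255780)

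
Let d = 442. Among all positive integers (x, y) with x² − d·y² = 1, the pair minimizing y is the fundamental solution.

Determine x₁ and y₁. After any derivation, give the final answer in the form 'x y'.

883 42

√442 → a₀=21, period (42); ℓ=1 odd so k=1
a_0=21:  p_0=21·1+0=21,  q_0=21·0+1=1
a_1=42:  p_1=42·21+1=883,  q_1=42·1+0=42
→ (883, 42).  Check: 883²=779689, 442·42²=779688, difference 1.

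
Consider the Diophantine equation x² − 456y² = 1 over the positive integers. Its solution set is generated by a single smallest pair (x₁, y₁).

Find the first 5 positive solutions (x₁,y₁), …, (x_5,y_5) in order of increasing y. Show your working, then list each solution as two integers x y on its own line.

1025 48
2101249 98400
4307559425 201719952
8830494720001 413525803200
18102509868442625 847727694840048

√456 = [21; 2,1,4,1,2,42, …], period ℓ=6 (even) → k=5
i=0: a=21 ⇒ p=21, q=1
i=1: a=2 ⇒ p=43, q=2
…
i=3: a=4 ⇒ p=299, q=14
i=4: a=1 ⇒ p=363, q=17
i=5: a=2 ⇒ p=1025, q=48
(x₁, y₁) = (1025, 48);  1025² − 456·48² = 1 ✓
n=2: (1025,48)∘(1025,48) = (1025·1025+456·48·48, 1025·48+48·1025) = (2101249,98400)
n=3: (2101249,98400)∘(1025,48) = (1025·2101249+456·48·98400, 1025·98400+48·2101249) = (4307559425,201719952)
n=4: (4307559425,201719952)∘(1025,48) = (1025·4307559425+456·48·201719952, 1025·201719952+48·4307559425) = (8830494720001,413525803200)
n=5: (8830494720001,413525803200)∘(1025,48) = (1025·8830494720001+456·48·413525803200, 1025·413525803200+48·8830494720001) = (18102509868442625,847727694840048)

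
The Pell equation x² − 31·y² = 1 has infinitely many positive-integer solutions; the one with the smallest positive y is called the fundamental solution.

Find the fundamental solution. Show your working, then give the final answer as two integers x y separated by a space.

d=31: √d = [5; 1,1,3,5,3,1,1,10] (ℓ=8, even), read p_7/q_7
a_0=5:  p_0=5·1+0=5,  q_0=5·0+1=1
…
a_2=1:  p_2=1·6+5=11,  q_2=1·1+1=2
a_3=3:  p_3=3·11+6=39,  q_3=3·2+1=7
a_4=5:  p_4=5·39+11=206,  q_4=5·7+2=37
a_5=3:  p_5=3·206+39=657,  q_5=3·37+7=118
a_6=1:  p_6=1·657+206=863,  q_6=1·118+37=155
a_7=1:  p_7=1·863+657=1520,  q_7=1·155+118=273
fundamental: x₁=1520, y₁=273  (since 2310400 − 31·74529 = 1)

1520 273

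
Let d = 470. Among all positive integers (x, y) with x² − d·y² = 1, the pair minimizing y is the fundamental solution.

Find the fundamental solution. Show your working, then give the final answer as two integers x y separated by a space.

√470 = [21; 1,2,8,2,1,42, …], period ℓ=6 (even) → k=5
a_0=21:  p_0=21·1+0=21,  q_0=21·0+1=1
…
a_4=2:  p_4=2·542+65=1149,  q_4=2·25+3=53
a_5=1:  p_5=1·1149+542=1691,  q_5=1·53+25=78
fundamental: x₁=1691, y₁=78  (since 2859481 − 470·6084 = 1)

1691 78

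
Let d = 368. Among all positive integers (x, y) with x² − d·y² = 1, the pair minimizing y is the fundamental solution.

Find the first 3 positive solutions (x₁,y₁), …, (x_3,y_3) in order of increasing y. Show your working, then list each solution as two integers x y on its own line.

1151 60
2649601 138120
6099380351 317952180

√368 → a₀=19, period (5,2,5,38); ℓ=4 even so k=3
a_0=19:  p_0=19·1+0=19,  q_0=19·0+1=1
…
a_2=2:  p_2=2·96+19=211,  q_2=2·5+1=11
a_3=5:  p_3=5·211+96=1151,  q_3=5·11+5=60
(x₁, y₁) = (1151, 60);  1151² − 368·60² = 1 ✓
k=2:  x_2 = 1151·1151+368·60·60 = 2649601,  y_2 = 1151·60+60·1151 = 138120
k=3:  x_3 = 1151·2649601+368·60·138120 = 6099380351,  y_3 = 1151·138120+60·2649601 = 317952180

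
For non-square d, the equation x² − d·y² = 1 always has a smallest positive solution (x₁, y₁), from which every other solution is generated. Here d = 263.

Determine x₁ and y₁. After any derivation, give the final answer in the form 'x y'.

√263 → a₀=16, period (4,1,1,1,1,15,1,1,1,1,4,32); ℓ=12 even so k=11
i=0: a=16 ⇒ p=16, q=1
i=1: a=4 ⇒ p=65, q=4
i=2: a=1 ⇒ p=81, q=5
i=3: a=1 ⇒ p=146, q=9
i=4: a=1 ⇒ p=227, q=14
i=5: a=1 ⇒ p=373, q=23
…
i=7: a=1 ⇒ p=6195, q=382
i=8: a=1 ⇒ p=12017, q=741
…
i=10: a=1 ⇒ p=30229, q=1864
i=11: a=4 ⇒ p=139128, q=8579
fundamental: x₁=139128, y₁=8579  (since 19356600384 − 263·73599241 = 1)

139128 8579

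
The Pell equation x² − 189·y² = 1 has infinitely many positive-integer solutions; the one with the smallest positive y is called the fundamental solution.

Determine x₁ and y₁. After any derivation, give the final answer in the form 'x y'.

55 4

d=189: √d = [13; 1,2,1,26] (ℓ=4, even), read p_3/q_3
k=0  a_k=13  p_k/q_k = 13/1
…
k=2  a_k=2  p_k/q_k = 41/3
k=3  a_k=1  p_k/q_k = 55/4
→ (55, 4).  Check: 55²=3025, 189·4²=3024, difference 1.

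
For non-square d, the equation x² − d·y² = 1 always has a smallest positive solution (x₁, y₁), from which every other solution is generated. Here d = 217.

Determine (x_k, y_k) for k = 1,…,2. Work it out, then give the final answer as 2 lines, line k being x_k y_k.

3844063 260952
29553640695937 2006231855952

d=217: √d = [14; 1,2,1,2,1,…,2,1,28] (ℓ=16, even), read p_15/q_15
i=0: a=14 ⇒ p=14, q=1
i=1: a=1 ⇒ p=15, q=1
i=2: a=2 ⇒ p=44, q=3
…
i=6: a=1 ⇒ p=383, q=26
…
i=10: a=1 ⇒ p=154218, q=10469
…
i=12: a=2 ⇒ p=740980, q=50301
i=13: a=1 ⇒ p=1034361, q=70217
i=14: a=2 ⇒ p=2809702, q=190735
i=15: a=1 ⇒ p=3844063, q=260952
(x₁, y₁) = (3844063, 260952);  3844063² − 217·260952² = 1 ✓
n=2: (3844063,260952)∘(3844063,260952) = (3844063·3844063+217·260952·260952, 3844063·260952+260952·3844063) = (29553640695937,2006231855952)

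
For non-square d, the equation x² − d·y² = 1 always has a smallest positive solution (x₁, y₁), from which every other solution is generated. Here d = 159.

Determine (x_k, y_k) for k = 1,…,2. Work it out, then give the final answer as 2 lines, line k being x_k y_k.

1324 105
3505951 278040

d=159: √d = [12; 1,1,1,1,3,1,1,1,1,24] (ℓ=10, even), read p_9/q_9
k=0  a_k=12  p_k/q_k = 12/1
…
k=2  a_k=1  p_k/q_k = 25/2
…
k=5  a_k=3  p_k/q_k = 227/18
…
k=8  a_k=1  p_k/q_k = 807/64
k=9  a_k=1  p_k/q_k = 1324/105
fundamental: x₁=1324, y₁=105  (since 1752976 − 159·11025 = 1)
(x_2, y_2) = (1324·1324 + 159·105·105, 1324·105 + 105·1324) = (3505951, 278040)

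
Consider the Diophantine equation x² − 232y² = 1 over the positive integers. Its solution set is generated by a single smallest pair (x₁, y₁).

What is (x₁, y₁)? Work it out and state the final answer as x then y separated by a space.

d=232: √d = [15; 4,3,7,3,4,30] (ℓ=6, even), read p_5/q_5
step 0: (15, 1)  from 15·(1,0) + (0,1)
…
step 4: (4539, 298)  from 3·(1447,95) + (198,13)
step 5: (19603, 1287)  from 4·(4539,298) + (1447,95)
→ (19603, 1287).  Check: 19603²=384277609, 232·1287²=384277608, difference 1.

19603 1287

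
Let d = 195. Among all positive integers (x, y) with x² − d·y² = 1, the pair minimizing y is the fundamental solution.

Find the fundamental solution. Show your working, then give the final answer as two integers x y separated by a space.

14 1

d=195: √d = [13; 1,26] (ℓ=2, even), read p_1/q_1
k=0  a_k=13  p_k/q_k = 13/1
k=1  a_k=1  p_k/q_k = 14/1
→ (14, 1).  Check: 14²=196, 195·1²=195, difference 1.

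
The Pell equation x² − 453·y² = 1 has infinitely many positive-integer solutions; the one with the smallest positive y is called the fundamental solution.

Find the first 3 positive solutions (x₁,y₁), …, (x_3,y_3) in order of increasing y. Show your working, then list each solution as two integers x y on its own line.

√453 → a₀=21, period (3,1,1,10,14,10,1,1,3,42); ℓ=10 even so k=9
i=0: a=21 ⇒ p=21, q=1
i=1: a=3 ⇒ p=64, q=3
…
i=8: a=1 ⇒ p=469329, q=22051
i=9: a=3 ⇒ p=1653751, q=77700
(x₁, y₁) = (1653751, 77700);  1653751² − 453·77700² = 1 ✓
(x_2, y_2) = (1653751·1653751 + 453·77700·77700, 1653751·77700 + 77700·1653751) = (5469784740001, 256992905400)
(x_3, y_3) = (1653751·5469784740001 + 453·77700·256992905400, 1653751·256992905400 + 77700·5469784740001) = (18091323967121133751, 850004548596233100)

1653751 77700
5469784740001 256992905400
18091323967121133751 850004548596233100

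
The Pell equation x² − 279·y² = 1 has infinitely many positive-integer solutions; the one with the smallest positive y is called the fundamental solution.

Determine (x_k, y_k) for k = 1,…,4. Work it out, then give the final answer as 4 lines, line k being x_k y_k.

1520 91
4620799 276640
14047227440 840985509
42703566796801 2556595670720

√279 → a₀=16, period (1,2,2,1,2,2,1,32); ℓ=8 even so k=7
step 0: (16, 1)  from 16·(1,0) + (0,1)
step 1: (17, 1)  from 1·(16,1) + (1,0)
…
step 3: (117, 7)  from 2·(50,3) + (17,1)
…
step 5: (451, 27)  from 2·(167,10) + (117,7)
step 6: (1069, 64)  from 2·(451,27) + (167,10)
step 7: (1520, 91)  from 1·(1069,64) + (451,27)
→ (1520, 91).  Check: 1520²=2310400, 279·91²=2310399, difference 1.
n=2: (1520,91)∘(1520,91) = (1520·1520+279·91·91, 1520·91+91·1520) = (4620799,276640)
n=3: (4620799,276640)∘(1520,91) = (1520·4620799+279·91·276640, 1520·276640+91·4620799) = (14047227440,840985509)
n=4: (14047227440,840985509)∘(1520,91) = (1520·14047227440+279·91·840985509, 1520·840985509+91·14047227440) = (42703566796801,2556595670720)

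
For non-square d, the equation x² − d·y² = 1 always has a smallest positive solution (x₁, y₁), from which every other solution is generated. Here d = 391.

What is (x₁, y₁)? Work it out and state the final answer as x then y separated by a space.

7338680 371133

d=391: √d = [19; 1,3,2,2,1,…,3,1,38] (ℓ=16, even), read p_15/q_15
a_0=19:  p_0=19·1+0=19,  q_0=19·0+1=1
…
a_5=1:  p_5=1·435+178=613,  q_5=1·22+9=31
a_6=1:  p_6=1·613+435=1048,  q_6=1·31+22=53
a_7=2:  p_7=2·1048+613=2709,  q_7=2·53+31=137
…
a_10=1:  p_10=1·107747+52519=160266,  q_10=1·5449+2656=8105
a_11=1:  p_11=1·160266+107747=268013,  q_11=1·8105+5449=13554
…
a_14=3:  p_14=3·1660597+696292=5678083,  q_14=3·83980+35213=287153
a_15=1:  p_15=1·5678083+1660597=7338680,  q_15=1·287153+83980=371133
fundamental: x₁=7338680, y₁=371133  (since 53856224142400 − 391·137739703689 = 1)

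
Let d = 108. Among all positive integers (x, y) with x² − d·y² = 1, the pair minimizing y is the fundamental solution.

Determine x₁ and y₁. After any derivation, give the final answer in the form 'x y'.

d=108: √d = [10; 2,1,1,4,1,1,2,20] (ℓ=8, even), read p_7/q_7
step 0: (10, 1)  from 10·(1,0) + (0,1)
step 1: (21, 2)  from 2·(10,1) + (1,0)
step 2: (31, 3)  from 1·(21,2) + (10,1)
…
step 4: (239, 23)  from 4·(52,5) + (31,3)
step 5: (291, 28)  from 1·(239,23) + (52,5)
step 6: (530, 51)  from 1·(291,28) + (239,23)
step 7: (1351, 130)  from 2·(530,51) + (291,28)
→ (1351, 130).  Check: 1351²=1825201, 108·130²=1825200, difference 1.

1351 130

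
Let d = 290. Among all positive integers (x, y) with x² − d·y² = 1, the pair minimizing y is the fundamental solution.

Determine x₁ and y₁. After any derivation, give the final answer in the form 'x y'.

√290 → a₀=17, period (34); ℓ=1 odd so k=1
step 0: (17, 1)  from 17·(1,0) + (0,1)
step 1: (579, 34)  from 34·(17,1) + (1,0)
fundamental: x₁=579, y₁=34  (since 335241 − 290·1156 = 1)

579 34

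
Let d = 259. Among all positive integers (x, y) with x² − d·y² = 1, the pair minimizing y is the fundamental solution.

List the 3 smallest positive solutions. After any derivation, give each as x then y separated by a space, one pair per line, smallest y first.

d=259: √d = [16; 10,1,2,3,4,3,2,1,10,32] (ℓ=10, even), read p_9/q_9
step 0: (16, 1)  from 16·(1,0) + (0,1)
step 1: (161, 10)  from 10·(16,1) + (1,0)
…
step 5: (7403, 460)  from 4·(1722,107) + (515,32)
…
step 8: (79196, 4921)  from 1·(55265,3434) + (23931,1487)
step 9: (847225, 52644)  from 10·(79196,4921) + (55265,3434)
fundamental: x₁=847225, y₁=52644  (since 717790200625 − 259·2771390736 = 1)
n=2: (847225,52644)∘(847225,52644) = (847225·847225+259·52644·52644, 847225·52644+52644·847225) = (1435580401249,89202625800)
n=3: (1435580401249,89202625800)∘(847225,52644) = (847225·1435580401249+259·52644·89202625800, 847225·89202625800+52644·1435580401249) = (2432519210895520825,151149389286757356)

847225 52644
1435580401249 89202625800
2432519210895520825 151149389286757356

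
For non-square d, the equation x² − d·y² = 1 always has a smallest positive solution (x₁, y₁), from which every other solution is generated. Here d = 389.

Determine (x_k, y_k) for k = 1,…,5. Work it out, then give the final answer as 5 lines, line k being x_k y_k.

3287049 166660
21609382256801 1095639172680
142062196675667653449 7202839293837075980
933930803041091759821507201 47352171395934637886793360
6139752624410693193862375179426249 311297815269663908222998617313300

d=389: √d = [19; 1,2,1,1,1,1,2,1,38] (ℓ=9, odd), read p_17/q_17
i=0: a=19 ⇒ p=19, q=1
…
i=2: a=2 ⇒ p=59, q=3
…
i=4: a=1 ⇒ p=138, q=7
i=5: a=1 ⇒ p=217, q=11
…
i=11: a=2 ⇒ p=151493, q=7681
i=12: a=1 ⇒ p=202418, q=10263
i=13: a=1 ⇒ p=353911, q=17944
…
i=15: a=1 ⇒ p=910240, q=46151
i=16: a=2 ⇒ p=2376809, q=120509
i=17: a=1 ⇒ p=3287049, q=166660
→ (3287049, 166660).  Check: 3287049²=10804691128401, 389·166660²=10804691128400, difference 1.
k=2:  x_2 = 3287049·3287049+389·166660·166660 = 21609382256801,  y_2 = 3287049·166660+166660·3287049 = 1095639172680
k=3:  x_3 = 3287049·21609382256801+389·166660·1095639172680 = 142062196675667653449,  y_3 = 3287049·1095639172680+166660·21609382256801 = 7202839293837075980
k=4:  x_4 = 3287049·142062196675667653449+389·166660·7202839293837075980 = 933930803041091759821507201,  y_4 = 3287049·7202839293837075980+166660·142062196675667653449 = 47352171395934637886793360
k=5:  x_5 = 3287049·933930803041091759821507201+389·166660·47352171395934637886793360 = 6139752624410693193862375179426249,  y_5 = 3287049·47352171395934637886793360+166660·933930803041091759821507201 = 311297815269663908222998617313300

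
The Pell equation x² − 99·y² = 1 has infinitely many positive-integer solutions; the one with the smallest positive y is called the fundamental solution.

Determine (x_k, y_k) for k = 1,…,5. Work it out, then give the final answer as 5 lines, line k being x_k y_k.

10 1
199 20
3970 399
79201 7960
1580050 158801

√99 → a₀=9, period (1,18); ℓ=2 even so k=1
k=0  a_k=9  p_k/q_k = 9/1
k=1  a_k=1  p_k/q_k = 10/1
fundamental: x₁=10, y₁=1  (since 100 − 99·1 = 1)
(10+1√99)^2 = 199 + 20√99
(10+1√99)^3 = 3970 + 399√99
(10+1√99)^4 = 79201 + 7960√99
(10+1√99)^5 = 1580050 + 158801√99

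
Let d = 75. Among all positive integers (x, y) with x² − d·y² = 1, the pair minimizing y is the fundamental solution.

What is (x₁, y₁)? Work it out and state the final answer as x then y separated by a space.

26 3

[8; 1,1,1,16] for √75; ℓ=4 ⇒ convergent index 3
i=0: a=8 ⇒ p=8, q=1
…
i=2: a=1 ⇒ p=17, q=2
i=3: a=1 ⇒ p=26, q=3
→ (26, 3).  Check: 26²=676, 75·3²=675, difference 1.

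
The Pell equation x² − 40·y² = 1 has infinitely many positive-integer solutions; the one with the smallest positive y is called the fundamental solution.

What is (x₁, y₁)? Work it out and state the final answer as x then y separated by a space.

19 3

d=40: √d = [6; 3,12] (ℓ=2, even), read p_1/q_1
i=0: a=6 ⇒ p=6, q=1
i=1: a=3 ⇒ p=19, q=3
fundamental: x₁=19, y₁=3  (since 361 − 40·9 = 1)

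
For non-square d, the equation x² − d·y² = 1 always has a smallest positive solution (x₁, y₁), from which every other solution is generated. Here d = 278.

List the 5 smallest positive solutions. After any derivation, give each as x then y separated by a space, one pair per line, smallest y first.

2501 150
12510001 750300
62575022501 3753000450
313000250040001 18772507500600
1565627188125062501 93900078765000750

√278 = [16; 1,2,16,2,1,32, …], period ℓ=6 (even) → k=5
i=0: a=16 ⇒ p=16, q=1
i=1: a=1 ⇒ p=17, q=1
i=2: a=2 ⇒ p=50, q=3
i=3: a=16 ⇒ p=817, q=49
i=4: a=2 ⇒ p=1684, q=101
i=5: a=1 ⇒ p=2501, q=150
fundamental: x₁=2501, y₁=150  (since 6255001 − 278·22500 = 1)
(x_2, y_2) = (2501·2501 + 278·150·150, 2501·150 + 150·2501) = (12510001, 750300)
(x_3, y_3) = (2501·12510001 + 278·150·750300, 2501·750300 + 150·12510001) = (62575022501, 3753000450)
(x_4, y_4) = (2501·62575022501 + 278·150·3753000450, 2501·3753000450 + 150·62575022501) = (313000250040001, 18772507500600)
(x_5, y_5) = (2501·313000250040001 + 278·150·18772507500600, 2501·18772507500600 + 150·313000250040001) = (1565627188125062501, 93900078765000750)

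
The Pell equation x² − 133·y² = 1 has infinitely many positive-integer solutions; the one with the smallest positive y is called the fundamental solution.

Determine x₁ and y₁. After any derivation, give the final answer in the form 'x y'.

√133 → a₀=11, period (1,1,7,5,1,…,1,1,22); ℓ=16 even so k=15
k=0  a_k=11  p_k/q_k = 11/1
…
k=6  a_k=1  p_k/q_k = 1949/169
…
k=8  a_k=2  p_k/q_k = 7969/691
k=9  a_k=1  p_k/q_k = 10979/952
k=10  a_k=1  p_k/q_k = 18948/1643
…
k=12  a_k=5  p_k/q_k = 168583/14618
…
k=14  a_k=1  p_k/q_k = 1378591/119539
k=15  a_k=1  p_k/q_k = 2588599/224460
fundamental: x₁=2588599, y₁=224460  (since 6700844782801 − 133·50382291600 = 1)

2588599 224460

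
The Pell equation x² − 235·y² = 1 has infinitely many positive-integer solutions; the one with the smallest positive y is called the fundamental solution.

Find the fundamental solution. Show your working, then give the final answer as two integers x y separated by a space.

√235 → a₀=15, period (3,30); ℓ=2 even so k=1
step 0: (15, 1)  from 15·(1,0) + (0,1)
step 1: (46, 3)  from 3·(15,1) + (1,0)
(x₁, y₁) = (46, 3);  46² − 235·3² = 1 ✓

46 3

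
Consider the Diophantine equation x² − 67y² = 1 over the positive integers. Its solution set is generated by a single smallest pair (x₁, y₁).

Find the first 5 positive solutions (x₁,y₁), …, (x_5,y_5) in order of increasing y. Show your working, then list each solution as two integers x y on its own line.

√67 = [8; 5,2,1,1,7,1,1,2,5,16, …], period ℓ=10 (even) → k=9
k=0  a_k=8  p_k/q_k = 8/1
k=1  a_k=5  p_k/q_k = 41/5
…
k=3  a_k=1  p_k/q_k = 131/16
…
k=8  a_k=2  p_k/q_k = 9053/1106
k=9  a_k=5  p_k/q_k = 48842/5967
fundamental: x₁=48842, y₁=5967  (since 2385540964 − 67·35605089 = 1)
(48842+5967√67)^2 = 4771081927 + 582880428√67
(48842+5967√67)^3 = 466058366908226 + 56938091722785√67
(48842+5967√67)^4 = 45526445508292066657 + 5561940551265649512√67
(48842+5967√67)^5 = 4447205302565943872414162 + 543312600752895615207423√67

48842 5967
4771081927 582880428
466058366908226 56938091722785
45526445508292066657 5561940551265649512
4447205302565943872414162 543312600752895615207423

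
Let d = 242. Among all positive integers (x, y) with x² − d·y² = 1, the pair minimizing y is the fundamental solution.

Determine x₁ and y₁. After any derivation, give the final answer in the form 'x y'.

19601 1260

√242 = [15; 1,1,3,1,14,1,3,1,1,30, …], period ℓ=10 (even) → k=9
k=0  a_k=15  p_k/q_k = 15/1
k=1  a_k=1  p_k/q_k = 16/1
k=2  a_k=1  p_k/q_k = 31/2
…
k=4  a_k=1  p_k/q_k = 140/9
k=5  a_k=14  p_k/q_k = 2069/133
k=6  a_k=1  p_k/q_k = 2209/142
k=7  a_k=3  p_k/q_k = 8696/559
k=8  a_k=1  p_k/q_k = 10905/701
k=9  a_k=1  p_k/q_k = 19601/1260
fundamental: x₁=19601, y₁=1260  (since 384199201 − 242·1587600 = 1)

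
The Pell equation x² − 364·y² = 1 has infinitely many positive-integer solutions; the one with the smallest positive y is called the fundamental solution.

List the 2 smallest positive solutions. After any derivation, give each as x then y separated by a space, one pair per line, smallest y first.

[19; 12,1,2,3,1,8,1,3,2,1,12,38] for √364; ℓ=12 ⇒ convergent index 11
step 0: (19, 1)  from 19·(1,0) + (0,1)
step 1: (229, 12)  from 12·(19,1) + (1,0)
…
step 3: (725, 38)  from 2·(248,13) + (229,12)
…
step 10: (390371, 20461)  from 1·(270499,14178) + (119872,6283)
step 11: (4954951, 259710)  from 12·(390371,20461) + (270499,14178)
(x₁, y₁) = (4954951, 259710);  4954951² − 364·259710² = 1 ✓
(4954951+259710√364)^2 = 49103078824801 + 2573700648420√364

4954951 259710
49103078824801 2573700648420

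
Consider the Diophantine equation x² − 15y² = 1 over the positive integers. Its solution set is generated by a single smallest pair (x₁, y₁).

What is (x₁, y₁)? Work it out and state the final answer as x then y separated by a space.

[3; 1,6] for √15; ℓ=2 ⇒ convergent index 1
a_0=3:  p_0=3·1+0=3,  q_0=3·0+1=1
a_1=1:  p_1=1·3+1=4,  q_1=1·1+0=1
→ (4, 1).  Check: 4²=16, 15·1²=15, difference 1.

4 1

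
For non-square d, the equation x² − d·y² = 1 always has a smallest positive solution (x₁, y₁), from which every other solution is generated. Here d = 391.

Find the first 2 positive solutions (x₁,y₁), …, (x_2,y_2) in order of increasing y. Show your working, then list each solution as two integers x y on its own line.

√391 → a₀=19, period (1,3,2,2,1,…,3,1,38); ℓ=16 even so k=15
k=0  a_k=19  p_k/q_k = 19/1
…
k=2  a_k=3  p_k/q_k = 79/4
k=3  a_k=2  p_k/q_k = 178/9
…
k=6  a_k=1  p_k/q_k = 1048/53
…
k=10  a_k=1  p_k/q_k = 160266/8105
…
k=13  a_k=2  p_k/q_k = 1660597/83980
k=14  a_k=3  p_k/q_k = 5678083/287153
k=15  a_k=1  p_k/q_k = 7338680/371133
(x₁, y₁) = (7338680, 371133);  7338680² − 391·371133² = 1 ✓
(7338680+371133√391)^2 = 107712448284799 + 5447252648880√391

7338680 371133
107712448284799 5447252648880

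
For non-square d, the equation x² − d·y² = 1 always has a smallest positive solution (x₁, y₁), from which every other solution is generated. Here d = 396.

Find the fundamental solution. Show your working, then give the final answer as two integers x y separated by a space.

199 10

√396 = [19; 1,8,1,38, …], period ℓ=4 (even) → k=3
a_0=19:  p_0=19·1+0=19,  q_0=19·0+1=1
…
a_2=8:  p_2=8·20+19=179,  q_2=8·1+1=9
a_3=1:  p_3=1·179+20=199,  q_3=1·9+1=10
(x₁, y₁) = (199, 10);  199² − 396·10² = 1 ✓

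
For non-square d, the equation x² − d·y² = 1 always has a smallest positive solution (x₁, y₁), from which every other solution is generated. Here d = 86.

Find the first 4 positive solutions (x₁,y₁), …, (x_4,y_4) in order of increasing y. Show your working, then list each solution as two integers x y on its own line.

10405 1122
216528049 23348820
4505948689285 485888943078
93768792007492801 10111348882104360

[9; 3,1,1,1,8,1,1,1,3,18] for √86; ℓ=10 ⇒ convergent index 9
k=0  a_k=9  p_k/q_k = 9/1
k=1  a_k=3  p_k/q_k = 28/3
…
k=4  a_k=1  p_k/q_k = 102/11
k=5  a_k=8  p_k/q_k = 881/95
…
k=7  a_k=1  p_k/q_k = 1864/201
k=8  a_k=1  p_k/q_k = 2847/307
k=9  a_k=3  p_k/q_k = 10405/1122
fundamental: x₁=10405, y₁=1122  (since 108264025 − 86·1258884 = 1)
(x_2, y_2) = (10405·10405 + 86·1122·1122, 10405·1122 + 1122·10405) = (216528049, 23348820)
(x_3, y_3) = (10405·216528049 + 86·1122·23348820, 10405·23348820 + 1122·216528049) = (4505948689285, 485888943078)
(x_4, y_4) = (10405·4505948689285 + 86·1122·485888943078, 10405·485888943078 + 1122·4505948689285) = (93768792007492801, 10111348882104360)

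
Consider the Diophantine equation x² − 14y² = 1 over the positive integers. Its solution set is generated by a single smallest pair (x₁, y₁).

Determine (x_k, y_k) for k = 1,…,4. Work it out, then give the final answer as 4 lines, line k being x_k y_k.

√14 = [3; 1,2,1,6, …], period ℓ=4 (even) → k=3
a_0=3:  p_0=3·1+0=3,  q_0=3·0+1=1
…
a_2=2:  p_2=2·4+3=11,  q_2=2·1+1=3
a_3=1:  p_3=1·11+4=15,  q_3=1·3+1=4
(x₁, y₁) = (15, 4);  15² − 14·4² = 1 ✓
(15+4√14)^2 = 449 + 120√14
(15+4√14)^3 = 13455 + 3596√14
(15+4√14)^4 = 403201 + 107760√14

15 4
449 120
13455 3596
403201 107760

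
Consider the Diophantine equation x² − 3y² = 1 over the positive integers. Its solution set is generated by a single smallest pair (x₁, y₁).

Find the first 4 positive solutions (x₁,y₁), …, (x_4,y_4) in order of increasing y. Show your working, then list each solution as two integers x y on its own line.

2 1
7 4
26 15
97 56

√3 → a₀=1, period (1,2); ℓ=2 even so k=1
k=0  a_k=1  p_k/q_k = 1/1
k=1  a_k=1  p_k/q_k = 2/1
→ (2, 1).  Check: 2²=4, 3·1²=3, difference 1.
n=2: (2,1)∘(2,1) = (2·2+3·1·1, 2·1+1·2) = (7,4)
n=3: (7,4)∘(2,1) = (2·7+3·1·4, 2·4+1·7) = (26,15)
n=4: (26,15)∘(2,1) = (2·26+3·1·15, 2·15+1·26) = (97,56)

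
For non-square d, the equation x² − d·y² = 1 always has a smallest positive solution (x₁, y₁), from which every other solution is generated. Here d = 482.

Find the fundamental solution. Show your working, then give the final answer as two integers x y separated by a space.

483 22

d=482: √d = [21; 1,20,1,42] (ℓ=4, even), read p_3/q_3
k=0  a_k=21  p_k/q_k = 21/1
…
k=2  a_k=20  p_k/q_k = 461/21
k=3  a_k=1  p_k/q_k = 483/22
fundamental: x₁=483, y₁=22  (since 233289 − 482·484 = 1)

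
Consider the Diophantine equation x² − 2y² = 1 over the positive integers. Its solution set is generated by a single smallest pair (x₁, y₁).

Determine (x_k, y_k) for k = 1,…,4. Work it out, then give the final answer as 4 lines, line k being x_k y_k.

√2 → a₀=1, period (2); ℓ=1 odd so k=1
i=0: a=1 ⇒ p=1, q=1
i=1: a=2 ⇒ p=3, q=2
fundamental: x₁=3, y₁=2  (since 9 − 2·4 = 1)
(x_2, y_2) = (3·3 + 2·2·2, 3·2 + 2·3) = (17, 12)
(x_3, y_3) = (3·17 + 2·2·12, 3·12 + 2·17) = (99, 70)
(x_4, y_4) = (3·99 + 2·2·70, 3·70 + 2·99) = (577, 408)

3 2
17 12
99 70
577 408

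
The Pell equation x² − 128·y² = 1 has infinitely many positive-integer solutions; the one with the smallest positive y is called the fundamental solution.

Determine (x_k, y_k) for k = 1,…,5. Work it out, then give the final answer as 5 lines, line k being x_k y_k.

577 51
665857 58854
768398401 67917465
886731088897 78376695756
1023286908188737 90446638984959

√128 = [11; 3,5,3,22, …], period ℓ=4 (even) → k=3
k=0  a_k=11  p_k/q_k = 11/1
k=1  a_k=3  p_k/q_k = 34/3
k=2  a_k=5  p_k/q_k = 181/16
k=3  a_k=3  p_k/q_k = 577/51
→ (577, 51).  Check: 577²=332929, 128·51²=332928, difference 1.
(x_2, y_2) = (577·577 + 128·51·51, 577·51 + 51·577) = (665857, 58854)
(x_3, y_3) = (577·665857 + 128·51·58854, 577·58854 + 51·665857) = (768398401, 67917465)
(x_4, y_4) = (577·768398401 + 128·51·67917465, 577·67917465 + 51·768398401) = (886731088897, 78376695756)
(x_5, y_5) = (577·886731088897 + 128·51·78376695756, 577·78376695756 + 51·886731088897) = (1023286908188737, 90446638984959)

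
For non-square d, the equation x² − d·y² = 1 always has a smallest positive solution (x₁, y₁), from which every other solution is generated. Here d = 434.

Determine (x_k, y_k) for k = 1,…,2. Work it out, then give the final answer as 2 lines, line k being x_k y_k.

125 6
31249 1500

√434 = [20; 1,4,1,40, …], period ℓ=4 (even) → k=3
step 0: (20, 1)  from 20·(1,0) + (0,1)
step 1: (21, 1)  from 1·(20,1) + (1,0)
step 2: (104, 5)  from 4·(21,1) + (20,1)
step 3: (125, 6)  from 1·(104,5) + (21,1)
fundamental: x₁=125, y₁=6  (since 15625 − 434·36 = 1)
(x_2, y_2) = (125·125 + 434·6·6, 125·6 + 6·125) = (31249, 1500)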